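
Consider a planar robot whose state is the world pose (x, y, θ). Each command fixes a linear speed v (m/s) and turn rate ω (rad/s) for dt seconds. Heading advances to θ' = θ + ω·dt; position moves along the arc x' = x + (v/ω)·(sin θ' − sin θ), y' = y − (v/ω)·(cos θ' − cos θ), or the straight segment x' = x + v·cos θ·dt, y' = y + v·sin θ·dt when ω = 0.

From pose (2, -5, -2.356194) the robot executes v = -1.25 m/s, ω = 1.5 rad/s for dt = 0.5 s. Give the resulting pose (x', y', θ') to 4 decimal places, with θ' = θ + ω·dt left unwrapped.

θ' = -2.3562 + 1.5·0.5 = -1.6062
R = v/ω = -1.25/1.5 = -0.8333
x' = 2 + -0.8333·(sin -1.6062 − sin -2.3562) = 2.2436
y' = -5 − -0.8333·(cos -1.6062 − cos -2.3562) = -4.4402

(2.2436, -4.4402, -1.6062)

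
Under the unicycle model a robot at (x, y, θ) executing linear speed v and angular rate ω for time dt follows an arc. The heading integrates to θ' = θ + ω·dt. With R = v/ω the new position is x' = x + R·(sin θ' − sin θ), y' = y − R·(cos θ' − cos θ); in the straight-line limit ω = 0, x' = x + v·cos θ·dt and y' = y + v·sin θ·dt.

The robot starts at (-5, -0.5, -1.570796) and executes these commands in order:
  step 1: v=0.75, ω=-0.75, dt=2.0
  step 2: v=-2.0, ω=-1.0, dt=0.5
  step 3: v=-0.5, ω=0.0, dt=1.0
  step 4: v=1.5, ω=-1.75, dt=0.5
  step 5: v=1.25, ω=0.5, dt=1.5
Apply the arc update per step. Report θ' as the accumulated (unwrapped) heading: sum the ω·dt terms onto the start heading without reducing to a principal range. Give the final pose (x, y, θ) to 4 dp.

step 1: θ'=-3.0708 (R=-1.0000) → pose (-5.9293, -1.4975, -3.0708)
step 2: θ'=-3.5708 (R=2.0000) → pose (-4.9555, -1.6739, -3.5708)
step 3: θ'=-3.5708 (straight) → pose (-4.5008, -1.8820, -3.5708)
step 4: θ'=-4.4458 (R=-0.8571) → pose (-4.9710, -1.3284, -4.4458)
step 5: θ'=-3.6958 (R=2.5000) → pose (-6.0670, 0.1388, -3.6958)

(-6.0670, 0.1388, -3.6958)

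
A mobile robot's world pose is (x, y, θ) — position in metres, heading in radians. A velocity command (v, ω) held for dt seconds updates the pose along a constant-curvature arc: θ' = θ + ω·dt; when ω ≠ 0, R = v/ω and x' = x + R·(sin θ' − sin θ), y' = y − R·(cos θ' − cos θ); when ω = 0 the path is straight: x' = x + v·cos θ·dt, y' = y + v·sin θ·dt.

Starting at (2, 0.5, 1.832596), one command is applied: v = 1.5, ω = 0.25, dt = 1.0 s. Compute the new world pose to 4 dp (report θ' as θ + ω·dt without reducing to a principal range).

θ' = 1.8326 + 0.25·1.0 = 2.0826
R = v/ω = 1.5/0.25 = 6.0000
x' = 2 + 6.0000·(sin 2.0826 − sin 1.8326) = 1.4356
y' = 0.5 − 6.0000·(cos 2.0826 − cos 1.8326) = 1.8856

(1.4356, 1.8856, 2.0826)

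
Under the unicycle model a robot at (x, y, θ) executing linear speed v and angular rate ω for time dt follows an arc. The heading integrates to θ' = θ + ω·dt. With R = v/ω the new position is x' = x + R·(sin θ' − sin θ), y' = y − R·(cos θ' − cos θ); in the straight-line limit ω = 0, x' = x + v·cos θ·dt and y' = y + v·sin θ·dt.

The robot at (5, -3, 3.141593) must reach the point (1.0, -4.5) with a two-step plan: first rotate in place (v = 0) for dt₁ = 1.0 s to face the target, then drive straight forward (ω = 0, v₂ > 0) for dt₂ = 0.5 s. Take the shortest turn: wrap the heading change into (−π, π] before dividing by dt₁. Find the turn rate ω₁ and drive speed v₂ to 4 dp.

ω₁ = 0.3588, v₂ = 8.5440

heading to target = atan2(-4.5−-3, 1−5) = -2.7828
Δθ = wrap(-2.7828 − 3.1416) = 0.3588; ω₁ = Δθ/dt₁ = 0.3588
distance = √((1−5)² + (-4.5−-3)²) = 4.2720; v₂ = distance/dt₂ = 8.5440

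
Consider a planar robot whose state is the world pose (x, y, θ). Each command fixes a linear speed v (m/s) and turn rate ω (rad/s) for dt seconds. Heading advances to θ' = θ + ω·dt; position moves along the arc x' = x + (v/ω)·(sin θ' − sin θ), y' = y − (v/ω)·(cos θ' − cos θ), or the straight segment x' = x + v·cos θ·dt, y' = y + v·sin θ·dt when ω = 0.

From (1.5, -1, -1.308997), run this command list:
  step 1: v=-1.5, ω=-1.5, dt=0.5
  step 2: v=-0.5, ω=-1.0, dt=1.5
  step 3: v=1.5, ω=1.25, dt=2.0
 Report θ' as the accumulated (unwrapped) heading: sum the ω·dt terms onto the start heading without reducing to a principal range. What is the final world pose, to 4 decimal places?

step 1: θ'=-2.0590 (R=1.0000) → pose (1.5827, -0.2721, -2.0590)
step 2: θ'=-3.5590 (R=0.5000) → pose (2.2270, -0.0496, -3.5590)
step 3: θ'=-1.0590 (R=1.2000) → pose (0.6943, -1.7343, -1.0590)

(0.6943, -1.7343, -1.0590)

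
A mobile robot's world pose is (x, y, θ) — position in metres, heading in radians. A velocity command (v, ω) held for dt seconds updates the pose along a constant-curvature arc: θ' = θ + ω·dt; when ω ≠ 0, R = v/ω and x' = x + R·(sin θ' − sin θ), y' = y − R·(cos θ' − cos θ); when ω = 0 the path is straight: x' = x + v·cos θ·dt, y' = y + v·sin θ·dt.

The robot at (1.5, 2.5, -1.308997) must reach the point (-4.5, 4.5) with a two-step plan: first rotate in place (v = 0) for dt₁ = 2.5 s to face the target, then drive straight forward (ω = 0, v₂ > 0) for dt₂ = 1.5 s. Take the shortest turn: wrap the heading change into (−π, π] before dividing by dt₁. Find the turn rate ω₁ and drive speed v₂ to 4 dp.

ω₁ = -0.8617, v₂ = 4.2164

heading to target = atan2(4.5−2.5, -4.5−1.5) = 2.8198
Δθ = wrap(2.8198 − -1.3090) = -2.1543; ω₁ = Δθ/dt₁ = -0.8617
distance = √((-4.5−1.5)² + (4.5−2.5)²) = 6.3246; v₂ = distance/dt₂ = 4.2164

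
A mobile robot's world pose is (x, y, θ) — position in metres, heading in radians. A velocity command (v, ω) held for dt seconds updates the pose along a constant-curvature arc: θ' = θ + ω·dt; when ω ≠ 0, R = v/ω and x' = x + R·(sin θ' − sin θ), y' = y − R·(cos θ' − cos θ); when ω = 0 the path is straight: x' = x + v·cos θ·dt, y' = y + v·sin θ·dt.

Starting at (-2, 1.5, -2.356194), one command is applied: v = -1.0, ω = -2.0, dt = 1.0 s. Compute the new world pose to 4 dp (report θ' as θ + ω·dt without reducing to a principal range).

θ' = -2.3562 + -2.0·1.0 = -4.3562
R = v/ω = -1.0/-2.0 = 0.5000
x' = -2 + 0.5000·(sin -4.3562 − sin -2.3562) = -1.1778
y' = 1.5 − 0.5000·(cos -4.3562 − cos -2.3562) = 1.3208

(-1.1778, 1.3208, -4.3562)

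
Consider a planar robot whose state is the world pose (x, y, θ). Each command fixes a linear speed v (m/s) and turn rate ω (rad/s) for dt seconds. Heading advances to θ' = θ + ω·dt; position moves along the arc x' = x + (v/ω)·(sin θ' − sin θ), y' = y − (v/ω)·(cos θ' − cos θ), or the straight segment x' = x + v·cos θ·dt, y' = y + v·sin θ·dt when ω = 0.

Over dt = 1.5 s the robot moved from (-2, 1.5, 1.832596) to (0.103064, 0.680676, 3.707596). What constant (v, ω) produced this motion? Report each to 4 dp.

Δθ = 3.707596 − 1.832596 = 1.875000
ω = Δθ/dt = 1.875000/1.5 = 1.2500
R = Δx/(sin θ' − sin θ) = -1.4000
v = R·ω = -1.4000·1.2500 = -1.7500

v = -1.7500, ω = 1.2500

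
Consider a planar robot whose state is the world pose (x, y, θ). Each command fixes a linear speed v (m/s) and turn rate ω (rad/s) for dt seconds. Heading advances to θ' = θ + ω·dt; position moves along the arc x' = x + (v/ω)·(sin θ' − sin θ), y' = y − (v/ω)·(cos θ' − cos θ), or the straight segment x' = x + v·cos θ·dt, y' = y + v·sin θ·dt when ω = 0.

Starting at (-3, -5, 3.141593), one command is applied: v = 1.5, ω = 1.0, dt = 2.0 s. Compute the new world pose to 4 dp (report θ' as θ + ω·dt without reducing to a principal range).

θ' = 3.1416 + 1.0·2.0 = 5.1416
R = v/ω = 1.5/1.0 = 1.5000
x' = -3 + 1.5000·(sin 5.1416 − sin 3.1416) = -4.3639
y' = -5 − 1.5000·(cos 5.1416 − cos 3.1416) = -7.1242

(-4.3639, -7.1242, 5.1416)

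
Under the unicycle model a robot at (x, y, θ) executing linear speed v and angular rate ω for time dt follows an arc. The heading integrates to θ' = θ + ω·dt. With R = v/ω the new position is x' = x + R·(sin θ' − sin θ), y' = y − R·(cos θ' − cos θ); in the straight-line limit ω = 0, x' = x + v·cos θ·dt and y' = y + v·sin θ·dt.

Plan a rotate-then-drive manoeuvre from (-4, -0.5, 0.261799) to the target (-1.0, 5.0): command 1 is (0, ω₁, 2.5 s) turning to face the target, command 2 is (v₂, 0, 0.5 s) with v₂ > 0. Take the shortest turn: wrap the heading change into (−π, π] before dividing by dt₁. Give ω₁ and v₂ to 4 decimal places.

ω₁ = 0.3239, v₂ = 12.5300

heading to target = atan2(5−-0.5, -1−-4) = 1.0714
Δθ = wrap(1.0714 − 0.2618) = 0.8097; ω₁ = Δθ/dt₁ = 0.3239
distance = √((-1−-4)² + (5−-0.5)²) = 6.2650; v₂ = distance/dt₂ = 12.5300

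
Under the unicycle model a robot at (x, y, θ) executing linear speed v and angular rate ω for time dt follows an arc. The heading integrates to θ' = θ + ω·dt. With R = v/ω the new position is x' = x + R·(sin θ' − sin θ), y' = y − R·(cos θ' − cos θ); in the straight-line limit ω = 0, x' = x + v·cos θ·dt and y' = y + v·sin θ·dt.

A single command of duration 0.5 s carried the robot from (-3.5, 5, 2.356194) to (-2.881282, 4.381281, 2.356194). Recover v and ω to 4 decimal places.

Δθ = 2.356194 − 2.356194 = 0.000000
ω = Δθ/dt = 0.000000/0.5 = 0.0000
ω = 0 → v = (Δx·cos θ + Δy·sin θ)/dt = -1.7500

v = -1.7500, ω = 0.0000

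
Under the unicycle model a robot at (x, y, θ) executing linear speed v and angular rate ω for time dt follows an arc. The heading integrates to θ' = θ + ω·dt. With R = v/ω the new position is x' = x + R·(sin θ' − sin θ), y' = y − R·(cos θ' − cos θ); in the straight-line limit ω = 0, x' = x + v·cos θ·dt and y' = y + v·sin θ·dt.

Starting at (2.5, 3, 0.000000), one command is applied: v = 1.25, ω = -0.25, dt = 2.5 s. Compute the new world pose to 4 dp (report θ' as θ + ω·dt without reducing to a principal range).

(5.4255, 2.0548, -0.6250)

θ' = 0.0000 + -0.25·2.5 = -0.6250
R = v/ω = 1.25/-0.25 = -5.0000
x' = 2.5 + -5.0000·(sin -0.6250 − sin 0.0000) = 5.4255
y' = 3 − -5.0000·(cos -0.6250 − cos 0.0000) = 2.0548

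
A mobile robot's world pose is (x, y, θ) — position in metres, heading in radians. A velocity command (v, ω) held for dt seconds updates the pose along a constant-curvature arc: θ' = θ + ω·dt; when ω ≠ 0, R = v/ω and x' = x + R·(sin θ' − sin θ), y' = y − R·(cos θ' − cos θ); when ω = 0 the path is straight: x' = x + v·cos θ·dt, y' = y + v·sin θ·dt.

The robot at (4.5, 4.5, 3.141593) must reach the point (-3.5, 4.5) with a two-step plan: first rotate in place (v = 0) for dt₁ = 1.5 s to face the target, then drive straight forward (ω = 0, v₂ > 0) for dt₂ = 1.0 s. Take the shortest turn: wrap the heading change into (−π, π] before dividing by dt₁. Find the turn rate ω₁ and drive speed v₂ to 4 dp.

ω₁ = 0.0000, v₂ = 8.0000

heading to target = atan2(4.5−4.5, -3.5−4.5) = 3.1416
Δθ = wrap(3.1416 − 3.1416) = 0.0000; ω₁ = Δθ/dt₁ = 0.0000
distance = √((-3.5−4.5)² + (4.5−4.5)²) = 8.0000; v₂ = distance/dt₂ = 8.0000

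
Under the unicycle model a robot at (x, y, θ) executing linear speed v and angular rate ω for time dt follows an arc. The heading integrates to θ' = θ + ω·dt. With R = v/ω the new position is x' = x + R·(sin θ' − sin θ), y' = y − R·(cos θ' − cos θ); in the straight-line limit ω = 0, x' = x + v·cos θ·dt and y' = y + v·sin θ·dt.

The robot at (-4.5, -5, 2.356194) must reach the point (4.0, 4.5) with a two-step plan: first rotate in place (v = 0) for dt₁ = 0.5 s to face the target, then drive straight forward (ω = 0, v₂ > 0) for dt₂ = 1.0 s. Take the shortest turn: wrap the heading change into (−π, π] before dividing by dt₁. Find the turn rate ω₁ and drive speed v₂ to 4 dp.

heading to target = atan2(4.5−-5, 4−-4.5) = 0.8409
Δθ = wrap(0.8409 − 2.3562) = -1.5153; ω₁ = Δθ/dt₁ = -3.0306
distance = √((4−-4.5)² + (4.5−-5)²) = 12.7475; v₂ = distance/dt₂ = 12.7475

ω₁ = -3.0306, v₂ = 12.7475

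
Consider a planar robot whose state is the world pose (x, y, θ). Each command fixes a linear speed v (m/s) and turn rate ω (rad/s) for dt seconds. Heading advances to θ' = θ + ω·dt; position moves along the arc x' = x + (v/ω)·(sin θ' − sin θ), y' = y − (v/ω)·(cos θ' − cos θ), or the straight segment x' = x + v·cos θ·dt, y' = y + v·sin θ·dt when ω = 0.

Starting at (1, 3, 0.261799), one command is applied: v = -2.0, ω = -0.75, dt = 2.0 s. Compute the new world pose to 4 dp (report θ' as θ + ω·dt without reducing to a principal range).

(-2.2107, 4.7051, -1.2382)

θ' = 0.2618 + -0.75·2.0 = -1.2382
R = v/ω = -2.0/-0.75 = 2.6667
x' = 1 + 2.6667·(sin -1.2382 − sin 0.2618) = -2.2107
y' = 3 − 2.6667·(cos -1.2382 − cos 0.2618) = 4.7051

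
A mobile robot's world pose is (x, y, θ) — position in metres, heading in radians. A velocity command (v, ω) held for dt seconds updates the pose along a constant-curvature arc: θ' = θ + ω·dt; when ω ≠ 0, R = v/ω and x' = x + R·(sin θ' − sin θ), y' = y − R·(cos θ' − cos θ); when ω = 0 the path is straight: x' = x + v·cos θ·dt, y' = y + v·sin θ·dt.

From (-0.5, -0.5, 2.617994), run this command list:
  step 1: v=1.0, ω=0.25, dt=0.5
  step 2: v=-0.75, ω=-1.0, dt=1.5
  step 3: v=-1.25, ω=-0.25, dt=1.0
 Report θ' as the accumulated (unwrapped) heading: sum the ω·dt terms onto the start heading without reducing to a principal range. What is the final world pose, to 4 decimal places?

(-1.0740, -2.3315, 0.9930)

step 1: θ'=2.7430 (R=4.0000) → pose (-0.9475, -0.2777, 2.7430)
step 2: θ'=1.2430 (R=0.7500) → pose (-0.5285, -1.2104, 1.2430)
step 3: θ'=0.9930 (R=5.0000) → pose (-1.0740, -2.3315, 0.9930)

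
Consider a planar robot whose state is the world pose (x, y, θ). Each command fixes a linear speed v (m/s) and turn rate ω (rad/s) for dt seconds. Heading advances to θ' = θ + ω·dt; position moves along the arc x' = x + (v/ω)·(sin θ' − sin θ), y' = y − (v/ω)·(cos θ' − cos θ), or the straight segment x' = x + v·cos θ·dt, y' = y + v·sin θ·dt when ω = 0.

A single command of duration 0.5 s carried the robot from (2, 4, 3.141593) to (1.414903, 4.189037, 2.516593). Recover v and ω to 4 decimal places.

v = 1.2500, ω = -1.2500

Δθ = 2.516593 − 3.141593 = -0.625000
ω = Δθ/dt = -0.625000/0.5 = -1.2500
R = Δx/(sin θ' − sin θ) = -1.0000
v = R·ω = -1.0000·-1.2500 = 1.2500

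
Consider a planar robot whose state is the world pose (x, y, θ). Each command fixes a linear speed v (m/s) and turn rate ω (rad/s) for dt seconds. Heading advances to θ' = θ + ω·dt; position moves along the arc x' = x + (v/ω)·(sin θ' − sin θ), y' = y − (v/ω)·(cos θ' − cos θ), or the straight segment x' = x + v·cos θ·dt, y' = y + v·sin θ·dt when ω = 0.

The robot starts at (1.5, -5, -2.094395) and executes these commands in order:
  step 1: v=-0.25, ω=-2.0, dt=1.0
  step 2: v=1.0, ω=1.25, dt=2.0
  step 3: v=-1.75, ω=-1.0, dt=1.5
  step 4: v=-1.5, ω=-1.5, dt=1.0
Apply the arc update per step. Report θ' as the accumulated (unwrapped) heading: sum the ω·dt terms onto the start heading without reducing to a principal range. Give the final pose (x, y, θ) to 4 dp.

(2.9655, -4.6091, -4.5944)

step 1: θ'=-4.0944 (R=0.1250) → pose (1.7101, -4.9901, -4.0944)
step 2: θ'=-1.5944 (R=0.8000) → pose (0.2583, -5.4347, -1.5944)
step 3: θ'=-3.0944 (R=1.7500) → pose (1.9253, -3.7280, -3.0944)
step 4: θ'=-4.5944 (R=1.0000) → pose (2.9655, -4.6091, -4.5944)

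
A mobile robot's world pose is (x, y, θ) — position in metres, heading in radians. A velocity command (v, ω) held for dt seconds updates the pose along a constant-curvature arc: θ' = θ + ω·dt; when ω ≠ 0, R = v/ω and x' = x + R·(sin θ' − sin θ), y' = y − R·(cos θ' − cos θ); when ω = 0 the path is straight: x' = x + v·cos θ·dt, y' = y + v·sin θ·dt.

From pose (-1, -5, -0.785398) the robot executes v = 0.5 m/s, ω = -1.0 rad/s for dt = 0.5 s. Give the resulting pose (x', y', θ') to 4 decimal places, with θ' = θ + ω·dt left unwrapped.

θ' = -0.7854 + -1.0·0.5 = -1.2854
R = v/ω = 0.5/-1.0 = -0.5000
x' = -1 + -0.5000·(sin -1.2854 − sin -0.7854) = -0.8738
y' = -5 − -0.5000·(cos -1.2854 − cos -0.7854) = -5.2128

(-0.8738, -5.2128, -1.2854)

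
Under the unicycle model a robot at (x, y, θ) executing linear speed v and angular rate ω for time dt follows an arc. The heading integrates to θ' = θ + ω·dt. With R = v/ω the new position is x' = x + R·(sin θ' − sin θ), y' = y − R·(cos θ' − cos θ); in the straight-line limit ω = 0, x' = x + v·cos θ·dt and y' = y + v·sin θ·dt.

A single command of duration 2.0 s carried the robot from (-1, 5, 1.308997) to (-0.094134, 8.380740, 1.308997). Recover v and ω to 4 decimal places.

Δθ = 1.308997 − 1.308997 = 0.000000
ω = Δθ/dt = 0.000000/2.0 = 0.0000
ω = 0 → v = (Δx·cos θ + Δy·sin θ)/dt = 1.7500

v = 1.7500, ω = 0.0000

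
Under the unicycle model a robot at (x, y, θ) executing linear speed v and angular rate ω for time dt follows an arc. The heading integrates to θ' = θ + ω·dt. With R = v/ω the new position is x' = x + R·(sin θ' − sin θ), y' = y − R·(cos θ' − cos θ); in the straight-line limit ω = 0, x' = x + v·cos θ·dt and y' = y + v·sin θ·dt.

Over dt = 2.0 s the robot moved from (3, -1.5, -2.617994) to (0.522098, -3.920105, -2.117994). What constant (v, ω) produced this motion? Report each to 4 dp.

v = 1.7500, ω = 0.2500

Δθ = -2.117994 − -2.617994 = 0.500000
ω = Δθ/dt = 0.500000/2.0 = 0.2500
R = Δx/(sin θ' − sin θ) = 7.0000
v = R·ω = 7.0000·0.2500 = 1.7500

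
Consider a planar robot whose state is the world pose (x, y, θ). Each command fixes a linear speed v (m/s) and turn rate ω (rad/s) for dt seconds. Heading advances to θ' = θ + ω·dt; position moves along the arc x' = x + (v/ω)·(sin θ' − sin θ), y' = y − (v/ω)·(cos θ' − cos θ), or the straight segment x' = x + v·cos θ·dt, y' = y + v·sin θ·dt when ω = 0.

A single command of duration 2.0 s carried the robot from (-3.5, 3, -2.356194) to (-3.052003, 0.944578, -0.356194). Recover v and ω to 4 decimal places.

Δθ = -0.356194 − -2.356194 = 2.000000
ω = Δθ/dt = 2.000000/2.0 = 1.0000
R = −Δy/(cos θ' − cos θ) = 1.2500
v = R·ω = 1.2500·1.0000 = 1.2500

v = 1.2500, ω = 1.0000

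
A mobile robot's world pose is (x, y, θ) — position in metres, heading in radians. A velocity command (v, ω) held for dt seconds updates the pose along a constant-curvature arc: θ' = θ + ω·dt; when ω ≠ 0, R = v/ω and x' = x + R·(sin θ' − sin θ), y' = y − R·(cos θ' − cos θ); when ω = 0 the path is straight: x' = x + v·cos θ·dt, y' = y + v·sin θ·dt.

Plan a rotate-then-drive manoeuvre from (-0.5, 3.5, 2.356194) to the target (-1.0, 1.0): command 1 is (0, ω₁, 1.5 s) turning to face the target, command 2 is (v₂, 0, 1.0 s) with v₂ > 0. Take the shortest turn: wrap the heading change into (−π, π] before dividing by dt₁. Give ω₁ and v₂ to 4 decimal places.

ω₁ = 1.4392, v₂ = 2.5495

heading to target = atan2(1−3.5, -1−-0.5) = -1.7682
Δθ = wrap(-1.7682 − 2.3562) = 2.1588; ω₁ = Δθ/dt₁ = 1.4392
distance = √((-1−-0.5)² + (1−3.5)²) = 2.5495; v₂ = distance/dt₂ = 2.5495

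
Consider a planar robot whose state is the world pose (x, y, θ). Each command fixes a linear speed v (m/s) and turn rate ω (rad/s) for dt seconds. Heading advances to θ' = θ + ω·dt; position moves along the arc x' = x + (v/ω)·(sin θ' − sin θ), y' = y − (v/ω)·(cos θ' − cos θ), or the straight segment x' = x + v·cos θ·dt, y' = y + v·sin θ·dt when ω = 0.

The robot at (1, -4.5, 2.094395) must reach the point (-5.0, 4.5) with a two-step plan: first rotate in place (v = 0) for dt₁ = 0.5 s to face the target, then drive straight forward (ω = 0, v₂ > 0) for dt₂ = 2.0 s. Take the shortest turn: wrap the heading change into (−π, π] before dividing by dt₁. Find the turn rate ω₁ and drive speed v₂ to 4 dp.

heading to target = atan2(4.5−-4.5, -5−1) = 2.1588
Δθ = wrap(2.1588 − 2.0944) = 0.0644; ω₁ = Δθ/dt₁ = 0.1288
distance = √((-5−1)² + (4.5−-4.5)²) = 10.8167; v₂ = distance/dt₂ = 5.4083

ω₁ = 0.1288, v₂ = 5.4083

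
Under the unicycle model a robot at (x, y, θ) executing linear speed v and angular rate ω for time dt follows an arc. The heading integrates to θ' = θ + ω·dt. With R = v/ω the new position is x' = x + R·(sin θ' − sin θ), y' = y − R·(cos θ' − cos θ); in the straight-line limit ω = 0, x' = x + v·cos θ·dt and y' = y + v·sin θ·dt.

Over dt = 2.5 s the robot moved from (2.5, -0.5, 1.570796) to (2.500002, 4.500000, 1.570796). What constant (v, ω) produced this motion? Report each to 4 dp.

Δθ = 1.570796 − 1.570796 = 0.000000
ω = Δθ/dt = 0.000000/2.5 = 0.0000
ω = 0 → v = (Δx·cos θ + Δy·sin θ)/dt = 2.0000

v = 2.0000, ω = 0.0000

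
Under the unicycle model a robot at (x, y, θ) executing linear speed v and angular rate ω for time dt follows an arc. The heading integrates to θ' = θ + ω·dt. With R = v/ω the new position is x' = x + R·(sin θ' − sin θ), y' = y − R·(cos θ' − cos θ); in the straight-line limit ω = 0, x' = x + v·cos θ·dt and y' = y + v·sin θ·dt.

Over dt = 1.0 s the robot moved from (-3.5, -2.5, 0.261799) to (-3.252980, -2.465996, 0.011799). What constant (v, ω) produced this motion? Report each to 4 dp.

Δθ = 0.011799 − 0.261799 = -0.250000
ω = Δθ/dt = -0.250000/1.0 = -0.2500
R = Δx/(sin θ' − sin θ) = -1.0000
v = R·ω = -1.0000·-0.2500 = 0.2500

v = 0.2500, ω = -0.2500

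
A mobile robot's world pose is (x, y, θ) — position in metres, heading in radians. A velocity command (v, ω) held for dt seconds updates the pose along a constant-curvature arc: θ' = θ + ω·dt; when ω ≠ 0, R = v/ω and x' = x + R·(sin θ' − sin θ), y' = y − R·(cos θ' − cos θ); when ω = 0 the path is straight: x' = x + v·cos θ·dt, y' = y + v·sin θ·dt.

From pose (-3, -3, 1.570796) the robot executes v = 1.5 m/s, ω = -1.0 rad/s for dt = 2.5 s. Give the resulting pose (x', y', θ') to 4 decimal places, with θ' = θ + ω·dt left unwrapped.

(-0.2983, -2.1023, -0.9292)

θ' = 1.5708 + -1.0·2.5 = -0.9292
R = v/ω = 1.5/-1.0 = -1.5000
x' = -3 + -1.5000·(sin -0.9292 − sin 1.5708) = -0.2983
y' = -3 − -1.5000·(cos -0.9292 − cos 1.5708) = -2.1023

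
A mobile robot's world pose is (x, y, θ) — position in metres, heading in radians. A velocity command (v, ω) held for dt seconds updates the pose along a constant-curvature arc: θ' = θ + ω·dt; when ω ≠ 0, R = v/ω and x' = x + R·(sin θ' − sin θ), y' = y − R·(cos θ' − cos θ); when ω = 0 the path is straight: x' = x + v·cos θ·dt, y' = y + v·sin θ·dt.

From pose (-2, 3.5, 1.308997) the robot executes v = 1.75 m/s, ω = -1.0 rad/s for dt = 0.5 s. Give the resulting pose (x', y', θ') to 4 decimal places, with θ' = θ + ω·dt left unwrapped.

(-1.5759, 4.2550, 0.8090)

θ' = 1.3090 + -1.0·0.5 = 0.8090
R = v/ω = 1.75/-1.0 = -1.7500
x' = -2 + -1.7500·(sin 0.8090 − sin 1.3090) = -1.5759
y' = 3.5 − -1.7500·(cos 0.8090 − cos 1.3090) = 4.2550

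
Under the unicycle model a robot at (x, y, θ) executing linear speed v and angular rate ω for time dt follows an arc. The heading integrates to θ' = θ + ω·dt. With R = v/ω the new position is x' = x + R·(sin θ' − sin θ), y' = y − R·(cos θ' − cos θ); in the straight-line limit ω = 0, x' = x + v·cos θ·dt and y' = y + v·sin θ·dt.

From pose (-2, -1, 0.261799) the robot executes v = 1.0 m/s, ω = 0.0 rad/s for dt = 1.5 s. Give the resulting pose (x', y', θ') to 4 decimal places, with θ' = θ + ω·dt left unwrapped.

(-0.5511, -0.6118, 0.2618)

θ' = 0.2618 + 0.0·1.5 = 0.2618
ω = 0 → straight: x' = -2 + 1.0·cos(0.2618)·1.5 = -0.5511
y' = -1 + 1.0·sin(0.2618)·1.5 = -0.6118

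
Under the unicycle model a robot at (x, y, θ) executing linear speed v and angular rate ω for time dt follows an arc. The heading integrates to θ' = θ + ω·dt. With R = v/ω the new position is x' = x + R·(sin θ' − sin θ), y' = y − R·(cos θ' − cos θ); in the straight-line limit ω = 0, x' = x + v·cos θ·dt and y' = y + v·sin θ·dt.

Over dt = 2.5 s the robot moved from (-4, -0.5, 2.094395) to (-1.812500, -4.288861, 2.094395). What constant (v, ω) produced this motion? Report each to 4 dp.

v = -1.7500, ω = 0.0000

Δθ = 2.094395 − 2.094395 = 0.000000
ω = Δθ/dt = 0.000000/2.5 = 0.0000
ω = 0 → v = (Δx·cos θ + Δy·sin θ)/dt = -1.7500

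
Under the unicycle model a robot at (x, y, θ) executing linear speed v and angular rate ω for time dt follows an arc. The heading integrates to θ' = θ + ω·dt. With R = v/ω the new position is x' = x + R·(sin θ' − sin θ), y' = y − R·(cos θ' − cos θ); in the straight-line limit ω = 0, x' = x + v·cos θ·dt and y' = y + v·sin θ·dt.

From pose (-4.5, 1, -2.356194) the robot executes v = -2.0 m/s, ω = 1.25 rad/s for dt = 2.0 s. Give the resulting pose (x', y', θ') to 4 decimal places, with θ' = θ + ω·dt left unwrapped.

θ' = -2.3562 + 1.25·2.0 = 0.1438
R = v/ω = -2.0/1.25 = -1.6000
x' = -4.5 + -1.6000·(sin 0.1438 − sin -2.3562) = -5.8607
y' = 1 − -1.6000·(cos 0.1438 − cos -2.3562) = 3.7149

(-5.8607, 3.7149, 0.1438)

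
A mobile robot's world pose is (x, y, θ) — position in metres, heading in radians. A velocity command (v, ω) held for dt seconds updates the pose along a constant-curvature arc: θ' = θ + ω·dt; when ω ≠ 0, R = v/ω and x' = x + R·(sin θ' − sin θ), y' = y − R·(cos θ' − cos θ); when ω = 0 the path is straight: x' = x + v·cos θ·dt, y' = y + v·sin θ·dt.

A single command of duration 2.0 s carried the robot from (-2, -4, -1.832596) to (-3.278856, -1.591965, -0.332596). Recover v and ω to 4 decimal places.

Δθ = -0.332596 − -1.832596 = 1.500000
ω = Δθ/dt = 1.500000/2.0 = 0.7500
R = −Δy/(cos θ' − cos θ) = -2.0000
v = R·ω = -2.0000·0.7500 = -1.5000

v = -1.5000, ω = 0.7500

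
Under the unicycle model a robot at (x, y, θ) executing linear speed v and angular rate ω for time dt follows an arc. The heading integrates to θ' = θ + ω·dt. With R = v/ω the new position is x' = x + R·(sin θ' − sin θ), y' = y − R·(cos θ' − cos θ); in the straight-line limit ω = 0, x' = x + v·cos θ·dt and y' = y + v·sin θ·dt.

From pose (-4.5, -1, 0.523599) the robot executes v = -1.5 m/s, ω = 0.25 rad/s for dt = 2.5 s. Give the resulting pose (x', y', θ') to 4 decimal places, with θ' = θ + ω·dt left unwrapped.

(-6.9731, -3.7376, 1.1486)

θ' = 0.5236 + 0.25·2.5 = 1.1486
R = v/ω = -1.5/0.25 = -6.0000
x' = -4.5 + -6.0000·(sin 1.1486 − sin 0.5236) = -6.9731
y' = -1 − -6.0000·(cos 1.1486 − cos 0.5236) = -3.7376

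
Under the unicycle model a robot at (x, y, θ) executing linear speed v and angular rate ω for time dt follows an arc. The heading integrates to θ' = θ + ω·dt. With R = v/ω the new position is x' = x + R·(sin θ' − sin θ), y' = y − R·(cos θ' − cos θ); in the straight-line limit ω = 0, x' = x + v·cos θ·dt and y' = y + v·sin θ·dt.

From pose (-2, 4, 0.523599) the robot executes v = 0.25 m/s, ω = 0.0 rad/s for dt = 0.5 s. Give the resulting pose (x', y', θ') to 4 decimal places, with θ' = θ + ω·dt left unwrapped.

(-1.8917, 4.0625, 0.5236)

θ' = 0.5236 + 0.0·0.5 = 0.5236
ω = 0 → straight: x' = -2 + 0.25·cos(0.5236)·0.5 = -1.8917
y' = 4 + 0.25·sin(0.5236)·0.5 = 4.0625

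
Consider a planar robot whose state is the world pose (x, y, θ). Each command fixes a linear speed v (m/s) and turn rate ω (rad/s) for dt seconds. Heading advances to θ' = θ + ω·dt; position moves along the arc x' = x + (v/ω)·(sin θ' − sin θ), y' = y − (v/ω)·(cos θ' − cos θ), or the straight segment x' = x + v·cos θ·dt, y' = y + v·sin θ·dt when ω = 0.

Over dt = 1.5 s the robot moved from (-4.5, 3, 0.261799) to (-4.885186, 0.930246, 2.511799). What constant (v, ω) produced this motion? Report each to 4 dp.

v = -1.7500, ω = 1.5000

Δθ = 2.511799 − 0.261799 = 2.250000
ω = Δθ/dt = 2.250000/1.5 = 1.5000
R = −Δy/(cos θ' − cos θ) = -1.1667
v = R·ω = -1.1667·1.5000 = -1.7500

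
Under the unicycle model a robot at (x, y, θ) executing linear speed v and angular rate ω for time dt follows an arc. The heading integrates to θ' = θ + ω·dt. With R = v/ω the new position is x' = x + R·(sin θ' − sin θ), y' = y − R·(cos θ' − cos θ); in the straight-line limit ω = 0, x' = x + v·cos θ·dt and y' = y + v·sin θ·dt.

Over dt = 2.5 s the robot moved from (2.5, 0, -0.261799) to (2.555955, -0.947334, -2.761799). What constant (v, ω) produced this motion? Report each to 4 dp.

Δθ = -2.761799 − -0.261799 = -2.500000
ω = Δθ/dt = -2.500000/2.5 = -1.0000
R = −Δy/(cos θ' − cos θ) = -0.5000
v = R·ω = -0.5000·-1.0000 = 0.5000

v = 0.5000, ω = -1.0000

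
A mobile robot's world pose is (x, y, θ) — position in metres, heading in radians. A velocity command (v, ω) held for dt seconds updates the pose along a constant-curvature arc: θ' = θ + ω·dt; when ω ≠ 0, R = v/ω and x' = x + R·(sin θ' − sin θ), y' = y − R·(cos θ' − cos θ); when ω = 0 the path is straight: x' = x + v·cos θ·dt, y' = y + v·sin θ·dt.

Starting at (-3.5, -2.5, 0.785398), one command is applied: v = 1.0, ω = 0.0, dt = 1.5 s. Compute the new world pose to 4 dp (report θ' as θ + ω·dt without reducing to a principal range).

(-2.4393, -1.4393, 0.7854)

θ' = 0.7854 + 0.0·1.5 = 0.7854
ω = 0 → straight: x' = -3.5 + 1.0·cos(0.7854)·1.5 = -2.4393
y' = -2.5 + 1.0·sin(0.7854)·1.5 = -1.4393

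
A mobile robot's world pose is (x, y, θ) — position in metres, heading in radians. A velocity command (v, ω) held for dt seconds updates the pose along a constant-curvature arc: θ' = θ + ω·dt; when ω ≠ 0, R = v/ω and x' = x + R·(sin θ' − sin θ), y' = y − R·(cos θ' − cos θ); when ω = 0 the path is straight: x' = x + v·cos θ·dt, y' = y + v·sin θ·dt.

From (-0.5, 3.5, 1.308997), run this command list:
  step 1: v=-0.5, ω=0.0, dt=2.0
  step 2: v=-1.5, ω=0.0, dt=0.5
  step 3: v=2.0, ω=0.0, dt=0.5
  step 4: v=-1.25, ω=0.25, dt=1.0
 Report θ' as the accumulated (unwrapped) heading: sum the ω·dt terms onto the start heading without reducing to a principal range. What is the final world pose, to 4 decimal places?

step 1: θ'=1.3090 (straight) → pose (-0.7588, 2.5341, 1.3090)
step 2: θ'=1.3090 (straight) → pose (-0.9529, 1.8096, 1.3090)
step 3: θ'=1.3090 (straight) → pose (-0.6941, 2.7756, 1.3090)
step 4: θ'=1.5590 (R=-5.0000) → pose (-0.8641, 1.5405, 1.5590)

(-0.8641, 1.5405, 1.5590)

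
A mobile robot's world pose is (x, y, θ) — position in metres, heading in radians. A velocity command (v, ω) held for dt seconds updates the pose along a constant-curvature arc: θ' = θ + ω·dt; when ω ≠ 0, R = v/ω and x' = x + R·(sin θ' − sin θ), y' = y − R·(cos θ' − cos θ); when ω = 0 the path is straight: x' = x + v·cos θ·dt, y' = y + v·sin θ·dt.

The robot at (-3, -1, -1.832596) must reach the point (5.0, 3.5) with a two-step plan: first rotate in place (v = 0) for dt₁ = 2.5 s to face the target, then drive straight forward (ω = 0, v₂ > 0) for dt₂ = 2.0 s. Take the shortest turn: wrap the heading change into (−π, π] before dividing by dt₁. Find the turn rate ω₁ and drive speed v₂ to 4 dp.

ω₁ = 0.9380, v₂ = 4.5894

heading to target = atan2(3.5−-1, 5−-3) = 0.5124
Δθ = wrap(0.5124 − -1.8326) = 2.3450; ω₁ = Δθ/dt₁ = 0.9380
distance = √((5−-3)² + (3.5−-1)²) = 9.1788; v₂ = distance/dt₂ = 4.5894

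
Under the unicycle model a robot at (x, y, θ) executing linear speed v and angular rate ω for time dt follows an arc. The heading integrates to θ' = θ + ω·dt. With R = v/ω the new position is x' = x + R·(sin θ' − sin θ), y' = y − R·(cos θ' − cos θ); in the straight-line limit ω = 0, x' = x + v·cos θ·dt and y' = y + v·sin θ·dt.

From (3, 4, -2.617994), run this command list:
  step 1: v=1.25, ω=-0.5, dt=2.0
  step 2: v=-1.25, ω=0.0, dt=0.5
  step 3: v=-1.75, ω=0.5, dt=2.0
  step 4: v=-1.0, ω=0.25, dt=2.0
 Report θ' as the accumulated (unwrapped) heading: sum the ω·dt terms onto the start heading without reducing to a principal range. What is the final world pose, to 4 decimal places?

step 1: θ'=-3.6180 (R=-2.5000) → pose (0.6035, 3.9434, -3.6180)
step 2: θ'=-3.6180 (straight) → pose (1.1589, 3.6568, -3.6180)
step 3: θ'=-2.6180 (R=-3.5000) → pose (4.5140, 3.7360, -2.6180)
step 4: θ'=-2.1180 (R=-4.0000) → pose (5.9299, 5.1189, -2.1180)

(5.9299, 5.1189, -2.1180)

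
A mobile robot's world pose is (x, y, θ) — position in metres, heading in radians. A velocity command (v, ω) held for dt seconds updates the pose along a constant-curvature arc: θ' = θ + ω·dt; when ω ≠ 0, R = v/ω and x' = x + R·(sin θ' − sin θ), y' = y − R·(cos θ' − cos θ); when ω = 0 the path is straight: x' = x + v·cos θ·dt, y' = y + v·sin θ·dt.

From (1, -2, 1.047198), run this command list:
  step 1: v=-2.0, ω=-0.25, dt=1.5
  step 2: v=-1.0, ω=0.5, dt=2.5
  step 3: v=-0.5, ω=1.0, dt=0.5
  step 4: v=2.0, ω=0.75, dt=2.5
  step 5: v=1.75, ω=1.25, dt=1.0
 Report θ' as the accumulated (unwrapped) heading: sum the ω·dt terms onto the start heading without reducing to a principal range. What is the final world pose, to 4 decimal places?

(-5.2950, -9.2496, 5.5472)

step 1: θ'=0.6722 (R=8.0000) → pose (-0.9465, -4.2596, 0.6722)
step 2: θ'=1.9222 (R=-2.0000) → pose (-1.5789, -6.5130, 1.9222)
step 3: θ'=2.4222 (R=-0.5000) → pose (-1.4389, -6.7170, 2.4222)
step 4: θ'=4.2972 (R=2.6667) → pose (-5.6362, -7.6472, 4.2972)
step 5: θ'=5.5472 (R=1.4000) → pose (-5.2950, -9.2496, 5.5472)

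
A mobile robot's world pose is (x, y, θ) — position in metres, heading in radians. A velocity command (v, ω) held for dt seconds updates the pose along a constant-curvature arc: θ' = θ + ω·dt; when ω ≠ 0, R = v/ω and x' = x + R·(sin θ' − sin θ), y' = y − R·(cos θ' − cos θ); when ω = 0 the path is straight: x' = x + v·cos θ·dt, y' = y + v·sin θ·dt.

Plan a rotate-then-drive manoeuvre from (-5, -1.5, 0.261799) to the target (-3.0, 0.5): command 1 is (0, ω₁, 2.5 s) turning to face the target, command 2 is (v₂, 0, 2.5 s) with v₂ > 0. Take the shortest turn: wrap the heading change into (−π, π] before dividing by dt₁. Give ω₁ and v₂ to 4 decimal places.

heading to target = atan2(0.5−-1.5, -3−-5) = 0.7854
Δθ = wrap(0.7854 − 0.2618) = 0.5236; ω₁ = Δθ/dt₁ = 0.2094
distance = √((-3−-5)² + (0.5−-1.5)²) = 2.8284; v₂ = distance/dt₂ = 1.1314

ω₁ = 0.2094, v₂ = 1.1314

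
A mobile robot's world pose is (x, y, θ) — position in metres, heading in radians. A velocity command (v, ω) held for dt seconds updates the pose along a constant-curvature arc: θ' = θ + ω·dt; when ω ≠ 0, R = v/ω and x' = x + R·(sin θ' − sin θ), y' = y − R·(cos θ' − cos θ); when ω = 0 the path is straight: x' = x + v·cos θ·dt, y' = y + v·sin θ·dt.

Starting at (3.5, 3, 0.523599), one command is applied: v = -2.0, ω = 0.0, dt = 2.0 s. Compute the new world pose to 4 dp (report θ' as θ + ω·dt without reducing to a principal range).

(0.0359, 1.0000, 0.5236)

θ' = 0.5236 + 0.0·2.0 = 0.5236
ω = 0 → straight: x' = 3.5 + -2.0·cos(0.5236)·2.0 = 0.0359
y' = 3 + -2.0·sin(0.5236)·2.0 = 1.0000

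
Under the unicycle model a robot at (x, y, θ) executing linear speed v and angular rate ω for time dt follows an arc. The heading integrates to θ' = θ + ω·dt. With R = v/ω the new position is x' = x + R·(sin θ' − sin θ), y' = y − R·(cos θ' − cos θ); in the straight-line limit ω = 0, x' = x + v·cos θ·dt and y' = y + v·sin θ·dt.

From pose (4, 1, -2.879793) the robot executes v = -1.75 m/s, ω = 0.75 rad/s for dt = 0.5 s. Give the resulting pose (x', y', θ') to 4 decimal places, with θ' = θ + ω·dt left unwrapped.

θ' = -2.8798 + 0.75·0.5 = -2.5048
R = v/ω = -1.75/0.75 = -2.3333
x' = 4 + -2.3333·(sin -2.5048 − sin -2.8798) = 4.7835
y' = 1 − -2.3333·(cos -2.5048 − cos -2.8798) = 1.3778

(4.7835, 1.3778, -2.5048)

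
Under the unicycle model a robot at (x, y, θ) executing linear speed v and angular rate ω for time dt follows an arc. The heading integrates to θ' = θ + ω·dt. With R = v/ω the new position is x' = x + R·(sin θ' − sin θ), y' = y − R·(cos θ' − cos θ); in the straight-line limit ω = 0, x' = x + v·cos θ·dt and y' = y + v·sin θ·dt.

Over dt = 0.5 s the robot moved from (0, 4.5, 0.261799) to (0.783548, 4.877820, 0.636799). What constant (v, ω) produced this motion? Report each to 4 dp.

v = 1.7500, ω = 0.7500

Δθ = 0.636799 − 0.261799 = 0.375000
ω = Δθ/dt = 0.375000/0.5 = 0.7500
R = Δx/(sin θ' − sin θ) = 2.3333
v = R·ω = 2.3333·0.7500 = 1.7500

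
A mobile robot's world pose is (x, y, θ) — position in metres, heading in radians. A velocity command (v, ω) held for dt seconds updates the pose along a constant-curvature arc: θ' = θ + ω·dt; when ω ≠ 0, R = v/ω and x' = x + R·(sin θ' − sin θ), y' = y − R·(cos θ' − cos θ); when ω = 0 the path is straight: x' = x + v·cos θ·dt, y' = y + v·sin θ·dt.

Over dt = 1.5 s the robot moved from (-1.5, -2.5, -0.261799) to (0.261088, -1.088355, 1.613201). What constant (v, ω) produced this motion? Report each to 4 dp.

Δθ = 1.613201 − -0.261799 = 1.875000
ω = Δθ/dt = 1.875000/1.5 = 1.2500
R = Δx/(sin θ' − sin θ) = 1.4000
v = R·ω = 1.4000·1.2500 = 1.7500

v = 1.7500, ω = 1.2500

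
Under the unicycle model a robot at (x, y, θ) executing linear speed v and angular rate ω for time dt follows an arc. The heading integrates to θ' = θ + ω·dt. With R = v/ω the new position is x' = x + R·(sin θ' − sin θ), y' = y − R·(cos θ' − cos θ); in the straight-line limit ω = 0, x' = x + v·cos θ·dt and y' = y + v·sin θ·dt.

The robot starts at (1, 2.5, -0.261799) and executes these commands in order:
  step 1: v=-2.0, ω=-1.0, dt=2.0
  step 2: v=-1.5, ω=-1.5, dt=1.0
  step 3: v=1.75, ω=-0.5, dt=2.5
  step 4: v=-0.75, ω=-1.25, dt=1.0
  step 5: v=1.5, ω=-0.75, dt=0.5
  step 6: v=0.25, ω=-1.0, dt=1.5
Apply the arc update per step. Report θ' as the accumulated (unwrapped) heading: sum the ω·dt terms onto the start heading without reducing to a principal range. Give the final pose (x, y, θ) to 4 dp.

(0.3465, 8.9129, -8.1368)

step 1: θ'=-2.2618 (R=2.0000) → pose (-0.0236, 5.7065, -2.2618)
step 2: θ'=-3.7618 (R=1.0000) → pose (1.3282, 5.8829, -3.7618)
step 3: θ'=-5.0118 (R=-3.5000) → pose (0.0182, 9.7634, -5.0118)
step 4: θ'=-6.2618 (R=0.6000) → pose (-0.5423, 9.3405, -6.2618)
step 5: θ'=-6.6368 (R=-2.0000) → pose (0.1930, 9.2172, -6.6368)
step 6: θ'=-8.1368 (R=-0.2500) → pose (0.3465, 8.9129, -8.1368)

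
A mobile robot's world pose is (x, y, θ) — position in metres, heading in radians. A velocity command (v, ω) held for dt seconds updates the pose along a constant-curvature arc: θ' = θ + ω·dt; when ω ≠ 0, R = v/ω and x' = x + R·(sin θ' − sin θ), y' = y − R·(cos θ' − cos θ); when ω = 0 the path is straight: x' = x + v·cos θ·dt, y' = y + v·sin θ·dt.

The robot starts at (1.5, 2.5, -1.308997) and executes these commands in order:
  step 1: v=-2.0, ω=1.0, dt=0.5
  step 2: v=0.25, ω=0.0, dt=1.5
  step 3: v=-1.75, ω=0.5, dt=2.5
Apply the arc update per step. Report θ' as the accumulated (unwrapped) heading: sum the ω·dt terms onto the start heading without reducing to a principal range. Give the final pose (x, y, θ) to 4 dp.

step 1: θ'=-0.8090 (R=-2.0000) → pose (1.0153, 3.3628, -0.8090)
step 2: θ'=-0.8090 (straight) → pose (1.2742, 3.0915, -0.8090)
step 3: θ'=0.4410 (R=-3.5000) → pose (-2.7524, 3.8408, 0.4410)

(-2.7524, 3.8408, 0.4410)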